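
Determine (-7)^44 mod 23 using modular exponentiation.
Using Fermat: (-7)^{22} ≡ 1 mod 23. 44 ≡ 0 mod 22. So (-7)^{44} ≡ (-7)^{0} ≡ 1 mod 23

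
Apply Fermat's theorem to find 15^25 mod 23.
By Fermat: 15^{22} ≡ 1 mod 23. So 15^{25} = 15^{22} · 15^{3} ≡ 15^{3} ≡ 17 mod 23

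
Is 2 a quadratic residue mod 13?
By Euler's criterion: 2^{6} ≡ 12 mod 13. Since this equals -1 (≡ 12), 2 is not a QR.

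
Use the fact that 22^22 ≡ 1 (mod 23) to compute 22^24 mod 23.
By Fermat: 22^{22} ≡ 1 (mod 23). So 22^{24} = 22^{22} · 22^{2} ≡ 22^{2} ≡ 1 (mod 23)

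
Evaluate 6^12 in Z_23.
By repeated squaring (mod 23): 6^{1}≡6, 6^{2}≡13, 6^{4}≡8, 6^{8}≡18. Then 6^{12} = 6^{8+4} ≡ 18 × 8 ≡ 6 (mod 23)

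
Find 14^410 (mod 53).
Using Fermat: 14^{52} ≡ 1 (mod 53). 410 ≡ 46 (mod 52). So 14^{410} ≡ 14^{46} ≡ 7 (mod 53)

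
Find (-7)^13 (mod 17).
By repeated squaring (mod 17): (-7)^{1}≡10, (-7)^{2}≡15, (-7)^{4}≡4, (-7)^{8}≡16. Then (-7)^{13} = (-7)^{8+4+1} ≡ 16 × 4 × 10 ≡ 11 (mod 17)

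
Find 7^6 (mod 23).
By repeated squaring (mod 23): 7^{1}≡7, 7^{2}≡3, 7^{4}≡9. Then 7^{6} = 7^{4+2} ≡ 9 × 3 ≡ 4 (mod 23)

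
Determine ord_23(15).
Powers of 15 mod 23: 15^1≡15, 15^2≡18, 15^3≡17, 15^4≡2, 15^5≡7, 15^6≡13, 15^7≡11, 15^8≡4, 15^9≡14, 15^10≡3, 15^11≡22, 15^12≡8, 15^13≡5, 15^14≡6, 15^15≡21, 15^16≡16, 15^17≡10, 15^18≡12, 15^19≡19, 15^20≡9, 15^21≡20, 15^22≡1. So the order of 15 is 22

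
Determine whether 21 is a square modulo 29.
By Euler's criterion: 21^{14} ≡ 28 mod 29. Since this equals -1 (≡ 28), 21 is not a QR.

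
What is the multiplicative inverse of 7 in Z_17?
Since 17 is prime, by Fermat 7^(-1) ≡ 7^{15} ≡ 5 (mod 17). Verify: 7 × 5 = 35 ≡ 1 (mod 17)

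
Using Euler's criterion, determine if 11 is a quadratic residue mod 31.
By Euler's criterion: 11^{15} ≡ 30 mod 31. Since this equals -1 (≡ 30), 11 is not a QR.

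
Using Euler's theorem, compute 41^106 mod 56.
By Euler: 41^{24} ≡ 1 mod 56 since gcd(41, 56) = 1. 106 = 4×24 + 10. So 41^{106} ≡ 41^{10} ≡ 1 mod 56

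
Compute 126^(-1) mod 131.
Since 131 is prime, by Fermat 126^(-1) ≡ 126^{129} ≡ 26 mod 131. Verify: 126 × 26 = 3276 ≡ 1 mod 131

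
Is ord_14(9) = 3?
Powers of 9 mod 14: 9^1≡9, 9^2≡11, 9^3≡1. First k with 9^k≡1 is k=3. Yes, ord_14(9) = 3.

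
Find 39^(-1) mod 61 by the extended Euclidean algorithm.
Extended GCD: 39(-25) + 61(16) = 1. So 39^(-1) ≡ -25 ≡ 36 mod 61. Verify: 39 × 36 = 1404 ≡ 1 mod 61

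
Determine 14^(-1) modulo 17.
Since 17 is prime, by Fermat 14^(-1) ≡ 14^{15} ≡ 11 mod 17. Verify: 14 × 11 = 154 ≡ 1 mod 17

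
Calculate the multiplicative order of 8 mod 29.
Powers of 8 mod 29: 8^1≡8, 8^2≡6, 8^3≡19, 8^4≡7, 8^5≡27, 8^6≡13, 8^7≡17, 8^8≡20, 8^9≡15, 8^10≡4, 8^11≡3, 8^12≡24, 8^13≡18, 8^14≡28, 8^15≡21, 8^16≡23, 8^17≡10, 8^18≡22, 8^19≡2, 8^20≡16, 8^21≡12, 8^22≡9, 8^23≡14, 8^24≡25, 8^25≡26, 8^26≡5, 8^27≡11, 8^28≡1. Order = 28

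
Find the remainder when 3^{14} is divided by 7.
By Fermat: 3^{6} ≡ 1 (mod 7). 14 = 2×6 + 2. So 3^{14} ≡ 3^{2} ≡ 2 (mod 7)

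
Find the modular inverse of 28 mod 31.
Since 31 is prime, by Fermat 28^(-1) ≡ 28^{29} ≡ 10 mod 31. Verify: 28 × 10 = 280 ≡ 1 mod 31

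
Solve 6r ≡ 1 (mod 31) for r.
Since 31 is prime, by Fermat 6^(-1) ≡ 6^{29} ≡ 26 (mod 31). Verify: 6 × 26 = 156 ≡ 1 (mod 31)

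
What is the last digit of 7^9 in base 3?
Using Fermat: 7^{2} ≡ 1 (mod 3). 9 ≡ 1 (mod 2). So 7^{9} ≡ 7^{1} ≡ 1 (mod 3)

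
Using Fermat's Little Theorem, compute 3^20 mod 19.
By Fermat: 3^{18} ≡ 1 mod 19. So 3^{20} = 3^{18} · 3^{2} ≡ 3^{2} ≡ 9 mod 19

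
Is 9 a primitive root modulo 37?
9^{9} ≡ 1 mod 37 and 9 < 36, so ord_37(9) = 9 ≠ 36 and 9 is not a primitive root.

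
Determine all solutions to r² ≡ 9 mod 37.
The square roots of 9 mod 37 are 34 and 3. Verify: 34² = 1156 ≡ 9 mod 37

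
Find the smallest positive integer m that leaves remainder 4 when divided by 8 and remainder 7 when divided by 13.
M = 8 × 13 = 104. M₁ = 13, y₁ ≡ 5 mod 8. M₂ = 8, y₂ ≡ 5 mod 13. m = 4×13×5 + 7×8×5 ≡ 20 mod 104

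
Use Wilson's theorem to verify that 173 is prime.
(172)! mod 173 = 172. Since this equals -1 (mod 173), Wilson confirms 173 is prime.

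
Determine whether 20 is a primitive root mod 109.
20^{54} ≡ 1 (mod 109) and 54 < 108, so ord_109(20) = 54 ≠ 108 and 20 is not a primitive root.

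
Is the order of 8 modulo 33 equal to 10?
Powers of 8 mod 33: 8^1≡8, 8^2≡31, 8^3≡17, 8^4≡4, 8^5≡32, 8^6≡25, 8^7≡2, 8^8≡16, 8^9≡29, 8^10≡1. First k with 8^k≡1 is k=10. Yes, ord_33(8) = 10.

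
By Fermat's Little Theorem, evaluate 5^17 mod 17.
By Fermat: 5^{16} ≡ 1 (mod 17). So 5^{17} = 5^{16} · 5^{1} ≡ 5^{1} ≡ 5 (mod 17)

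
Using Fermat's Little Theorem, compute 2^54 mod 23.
By Fermat: 2^{22} ≡ 1 (mod 23). 54 = 2×22 + 10. So 2^{54} ≡ 2^{10} ≡ 12 (mod 23)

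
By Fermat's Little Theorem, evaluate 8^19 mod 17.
By Fermat: 8^{16} ≡ 1 mod 17. So 8^{19} = 8^{16} · 8^{3} ≡ 8^{3} ≡ 2 mod 17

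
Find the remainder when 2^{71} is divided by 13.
By Fermat: 2^{12} ≡ 1 mod 13. 71 = 5×12 + 11. So 2^{71} ≡ 2^{11} ≡ 7 mod 13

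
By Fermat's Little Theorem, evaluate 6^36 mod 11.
By Fermat: 6^{10} ≡ 1 (mod 11). 36 = 3×10 + 6. So 6^{36} ≡ 6^{6} ≡ 5 (mod 11)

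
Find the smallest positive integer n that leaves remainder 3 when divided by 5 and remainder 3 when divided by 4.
M = 5 × 4 = 20. M₁ = 4, y₁ ≡ 4 mod 5. M₂ = 5, y₂ ≡ 1 mod 4. n = 3×4×4 + 3×5×1 ≡ 3 mod 20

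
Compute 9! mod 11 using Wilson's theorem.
(10)! = (9)! × (10) ≡ -1 mod 11. So (9)! ≡ -1 × (10)^(-1) ≡ (-1)×(-1) = 1 mod 11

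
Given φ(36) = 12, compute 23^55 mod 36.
By Euler: 23^{12} ≡ 1 mod 36 since gcd(23, 36) = 1. 55 = 4×12 + 7. So 23^{55} ≡ 23^{7} ≡ 23 mod 36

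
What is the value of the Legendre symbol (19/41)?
(19/41) = 19^{20} mod 41 = -1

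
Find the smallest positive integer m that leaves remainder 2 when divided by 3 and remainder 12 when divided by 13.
M = 3 × 13 = 39. M₁ = 13, y₁ ≡ 1 (mod 3). M₂ = 3, y₂ ≡ 9 (mod 13). m = 2×13×1 + 12×3×9 ≡ 38 (mod 39)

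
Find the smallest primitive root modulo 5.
g = 2. Powers: [2, 4, 3, 1] generates all 4 non-zero residues.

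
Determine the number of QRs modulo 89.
The squaring map on Z_89* is 2-to-1, so there are (88)/2 = 44 QRs.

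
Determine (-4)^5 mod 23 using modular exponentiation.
By repeated squaring mod 23: (-4)^{1}≡19, (-4)^{2}≡16, (-4)^{4}≡3. Then (-4)^{5} = (-4)^{4+1} ≡ 3 × 19 ≡ 11 mod 23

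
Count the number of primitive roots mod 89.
Number of primitive roots mod 89 = φ(p-1) = φ(88) = 40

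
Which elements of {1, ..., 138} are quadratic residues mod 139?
Squares in Z_139*: {1, 4, 5, 6, 7, 9, 11, 13, 16, 20, 24, 25, 28, 29, 30, 31, 34, 35, 36, 37, 38, 41, 42, 44, 45, 46, 47, 49, 51, 52, 54, 55, 57, 63, 64, 65, 66, 67, 69, 71, 77, 78, 79, 80, 81, 83, 86, 89, 91, 96, 99, 100, 106, 107, 112, 113, 116, 117, 118, 120, 121, 122, 124, 125, 127, 129, 131, 136, 137}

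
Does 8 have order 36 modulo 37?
8^{12} ≡ 1 (mod 37) and 12 < 36, so ord_37(8) = 12 ≠ 36 and 8 is not a primitive root.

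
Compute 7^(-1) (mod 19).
Since 19 is prime, by Fermat 7^(-1) ≡ 7^{17} ≡ 11 (mod 19). Verify: 7 × 11 = 77 ≡ 1 (mod 19)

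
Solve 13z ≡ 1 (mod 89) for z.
Since 89 is prime, by Fermat 13^(-1) ≡ 13^{87} ≡ 48 (mod 89). Verify: 13 × 48 = 624 ≡ 1 (mod 89)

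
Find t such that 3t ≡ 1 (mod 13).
Since 13 is prime, by Fermat 3^(-1) ≡ 3^{11} ≡ 9 (mod 13). Verify: 3 × 9 = 27 ≡ 1 (mod 13)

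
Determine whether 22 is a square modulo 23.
By Euler's criterion: 22^{11} ≡ 22 (mod 23). Since this equals -1 (≡ 22), 22 is not a QR.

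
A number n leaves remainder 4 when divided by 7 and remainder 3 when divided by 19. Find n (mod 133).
M = 7 × 19 = 133. M₁ = 19, y₁ ≡ 3 (mod 7). M₂ = 7, y₂ ≡ 11 (mod 19). n = 4×19×3 + 3×7×11 ≡ 60 (mod 133)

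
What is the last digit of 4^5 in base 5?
Using Fermat: 4^{4} ≡ 1 mod 5. 5 ≡ 1 mod 4. So 4^{5} ≡ 4^{1} ≡ 4 mod 5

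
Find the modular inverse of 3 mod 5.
Since 5 is prime, by Fermat 3^(-1) ≡ 3^{3} ≡ 2 (mod 5). Verify: 3 × 2 = 6 ≡ 1 (mod 5)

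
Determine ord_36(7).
Powers of 7 mod 36: 7^1≡7, 7^2≡13, 7^3≡19, 7^4≡25, 7^5≡31, 7^6≡1. Order = 6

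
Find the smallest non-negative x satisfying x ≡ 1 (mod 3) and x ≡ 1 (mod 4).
M = 3 × 4 = 12. M₁ = 4, y₁ ≡ 1 (mod 3). M₂ = 3, y₂ ≡ 3 (mod 4). x = 1×4×1 + 1×3×3 ≡ 1 (mod 12)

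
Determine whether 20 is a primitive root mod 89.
20^{44} ≡ 1 (mod 89) and 44 < 88, so ord_89(20) = 44 ≠ 88 and 20 is not a primitive root.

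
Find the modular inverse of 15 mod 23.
Since 23 is prime, by Fermat 15^(-1) ≡ 15^{21} ≡ 20 (mod 23). Verify: 15 × 20 = 300 ≡ 1 (mod 23)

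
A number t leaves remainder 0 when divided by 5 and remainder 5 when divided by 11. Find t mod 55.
M = 5 × 11 = 55. M₁ = 11, y₁ ≡ 1 mod 5. M₂ = 5, y₂ ≡ 9 mod 11. t = 0×11×1 + 5×5×9 ≡ 5 mod 55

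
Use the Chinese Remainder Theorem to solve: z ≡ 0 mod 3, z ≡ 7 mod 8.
M = 3 × 8 = 24. M₁ = 8, y₁ ≡ 2 mod 3. M₂ = 3, y₂ ≡ 3 mod 8. z = 0×8×2 + 7×3×3 ≡ 15 mod 24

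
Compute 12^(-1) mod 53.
Since 53 is prime, by Fermat 12^(-1) ≡ 12^{51} ≡ 31 mod 53. Verify: 12 × 31 = 372 ≡ 1 mod 53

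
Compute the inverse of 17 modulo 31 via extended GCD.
Extended GCD: 17(11) + 31(-6) = 1. So 17^(-1) ≡ 11 mod 31. Verify: 17 × 11 = 187 ≡ 1 mod 31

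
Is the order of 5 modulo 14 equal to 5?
Powers of 5 mod 14: 5^1≡5, 5^2≡11, 5^3≡13, 5^4≡9, 5^5≡3, 5^6≡1. 5^5≡3≢1, so ord ≠ 5. No, the actual order is 6.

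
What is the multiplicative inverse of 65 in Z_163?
Since 163 is prime, by Fermat 65^(-1) ≡ 65^{161} ≡ 158 (mod 163). Verify: 65 × 158 = 10270 ≡ 1 (mod 163)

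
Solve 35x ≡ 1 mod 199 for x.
Since 199 is prime, by Fermat 35^(-1) ≡ 35^{197} ≡ 91 mod 199. Verify: 35 × 91 = 3185 ≡ 1 mod 199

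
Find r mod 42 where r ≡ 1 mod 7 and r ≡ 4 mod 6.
M = 7 × 6 = 42. M₁ = 6, y₁ ≡ 6 mod 7. M₂ = 7, y₂ ≡ 1 mod 6. r = 1×6×6 + 4×7×1 ≡ 22 mod 42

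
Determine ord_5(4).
Powers of 4 mod 5: 4^1≡4, 4^2≡1. Order = 2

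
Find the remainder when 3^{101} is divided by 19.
By Fermat: 3^{18} ≡ 1 (mod 19). 101 = 5×18 + 11. So 3^{101} ≡ 3^{11} ≡ 10 (mod 19)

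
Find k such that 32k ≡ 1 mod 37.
Since 37 is prime, by Fermat 32^(-1) ≡ 32^{35} ≡ 22 mod 37. Verify: 32 × 22 = 704 ≡ 1 mod 37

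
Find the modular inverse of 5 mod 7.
Since 7 is prime, by Fermat 5^(-1) ≡ 5^{5} ≡ 3 (mod 7). Verify: 5 × 3 = 15 ≡ 1 (mod 7)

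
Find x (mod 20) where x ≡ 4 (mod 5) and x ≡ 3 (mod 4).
M = 5 × 4 = 20. M₁ = 4, y₁ ≡ 4 (mod 5). M₂ = 5, y₂ ≡ 1 (mod 4). x = 4×4×4 + 3×5×1 ≡ 19 (mod 20)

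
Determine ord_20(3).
Powers of 3 mod 20: 3^1≡3, 3^2≡9, 3^3≡7, 3^4≡1. ord_20(3) = 4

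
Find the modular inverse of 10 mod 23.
Since 23 is prime, by Fermat 10^(-1) ≡ 10^{21} ≡ 7 mod 23. Verify: 10 × 7 = 70 ≡ 1 mod 23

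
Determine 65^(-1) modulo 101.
Since 101 is prime, by Fermat 65^(-1) ≡ 65^{99} ≡ 14 mod 101. Verify: 65 × 14 = 910 ≡ 1 mod 101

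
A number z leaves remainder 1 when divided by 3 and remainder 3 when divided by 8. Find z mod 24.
M = 3 × 8 = 24. M₁ = 8, y₁ ≡ 2 mod 3. M₂ = 3, y₂ ≡ 3 mod 8. z = 1×8×2 + 3×3×3 ≡ 19 mod 24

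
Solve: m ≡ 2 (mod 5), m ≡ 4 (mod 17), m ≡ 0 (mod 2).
M = 5 × 17 × 2 = 170. M₁ = 34, y₁ ≡ 4 (mod 5). M₂ = 10, y₂ ≡ 12 (mod 17). M₃ = 85, y₃ ≡ 1 (mod 2). m = 2×34×4 + 4×10×12 + 0×85×1 ≡ 72 (mod 170)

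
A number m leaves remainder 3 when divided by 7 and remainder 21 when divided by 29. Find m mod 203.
M = 7 × 29 = 203. M₁ = 29, y₁ ≡ 1 mod 7. M₂ = 7, y₂ ≡ 25 mod 29. m = 3×29×1 + 21×7×25 ≡ 108 mod 203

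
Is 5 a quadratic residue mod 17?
By Euler's criterion: 5^{8} ≡ 16 (mod 17). Since this equals -1 (≡ 16), 5 is not a QR.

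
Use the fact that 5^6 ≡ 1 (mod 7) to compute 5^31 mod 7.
By Fermat: 5^{6} ≡ 1 (mod 7). 31 = 5×6 + 1. So 5^{31} ≡ 5^{1} ≡ 5 (mod 7)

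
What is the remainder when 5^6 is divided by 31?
By repeated squaring mod 31: 5^{1}≡5, 5^{2}≡25, 5^{4}≡5. Then 5^{6} = 5^{4+2} ≡ 5 × 25 ≡ 1 mod 31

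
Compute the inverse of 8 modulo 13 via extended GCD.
Extended GCD: 8(5) + 13(-3) = 1. So 8^(-1) ≡ 5 (mod 13). Verify: 8 × 5 = 40 ≡ 1 (mod 13)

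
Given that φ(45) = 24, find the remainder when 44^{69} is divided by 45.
By Euler: 44^{24} ≡ 1 mod 45 since gcd(44, 45) = 1. 69 = 2×24 + 21. So 44^{69} ≡ 44^{21} ≡ 44 mod 45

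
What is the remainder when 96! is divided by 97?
By Wilson's theorem, (96)! ≡ -1 ≡ 96 mod 97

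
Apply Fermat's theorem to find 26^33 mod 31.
By Fermat: 26^{30} ≡ 1 mod 31. So 26^{33} = 26^{30} · 26^{3} ≡ 26^{3} ≡ 30 mod 31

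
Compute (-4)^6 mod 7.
Using Fermat: (-4)^{6} ≡ 1 mod 7. 6 ≡ 0 mod 6. So (-4)^{6} ≡ (-4)^{0} ≡ 1 mod 7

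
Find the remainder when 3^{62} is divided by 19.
By Fermat: 3^{18} ≡ 1 (mod 19). 62 = 3×18 + 8. So 3^{62} ≡ 3^{8} ≡ 6 (mod 19)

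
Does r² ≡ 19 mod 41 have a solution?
By Euler's criterion: 19^{20} ≡ 40 mod 41. Since this equals -1 (≡ 40), 19 is not a QR.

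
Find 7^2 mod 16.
7^{2} = 49 ≡ 1 mod 16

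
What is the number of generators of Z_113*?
There are φ(113-1) = φ(112) = 48 primitive roots modulo 113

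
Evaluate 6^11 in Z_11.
Using Fermat: 6^{10} ≡ 1 mod 11. 11 ≡ 1 mod 10. So 6^{11} ≡ 6^{1} ≡ 6 mod 11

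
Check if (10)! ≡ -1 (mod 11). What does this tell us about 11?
(10)! mod 11 = 10. Since this equals -1 (mod 11), Wilson confirms 11 is prime.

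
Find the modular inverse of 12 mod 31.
Since 31 is prime, by Fermat 12^(-1) ≡ 12^{29} ≡ 13 (mod 31). Verify: 12 × 13 = 156 ≡ 1 (mod 31)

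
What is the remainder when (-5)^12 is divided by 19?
By repeated squaring (mod 19): (-5)^{1}≡14, (-5)^{2}≡6, (-5)^{4}≡17, (-5)^{8}≡4. Then (-5)^{12} = (-5)^{8+4} ≡ 4 × 17 ≡ 11 (mod 19)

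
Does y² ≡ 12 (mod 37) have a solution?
By Euler's criterion: 12^{18} ≡ 1 (mod 37). Since this equals 1, 12 is a QR.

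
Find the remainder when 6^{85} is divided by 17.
By Fermat: 6^{16} ≡ 1 mod 17. 85 = 5×16 + 5. So 6^{85} ≡ 6^{5} ≡ 7 mod 17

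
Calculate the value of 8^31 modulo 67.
By repeated squaring mod 67: 8^{1}≡8, 8^{2}≡64, 8^{4}≡9, 8^{8}≡14, 8^{16}≡62. Then 8^{31} = 8^{16+8+4+2+1} ≡ 62 × 14 × 9 × 64 × 8 ≡ 45 mod 67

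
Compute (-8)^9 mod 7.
Using Fermat: (-8)^{6} ≡ 1 mod 7. 9 ≡ 3 mod 6. So (-8)^{9} ≡ (-8)^{3} ≡ 6 mod 7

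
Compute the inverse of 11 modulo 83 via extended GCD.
Extended GCD: 11(-15) + 83(2) = 1. So 11^(-1) ≡ -15 ≡ 68 (mod 83). Verify: 11 × 68 = 748 ≡ 1 (mod 83)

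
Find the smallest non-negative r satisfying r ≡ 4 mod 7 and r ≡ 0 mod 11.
M = 7 × 11 = 77. M₁ = 11, y₁ ≡ 2 mod 7. M₂ = 7, y₂ ≡ 8 mod 11. r = 4×11×2 + 0×7×8 ≡ 11 mod 77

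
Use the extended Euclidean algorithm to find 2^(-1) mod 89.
Extended GCD: 2(-44) + 89(1) = 1. So 2^(-1) ≡ -44 ≡ 45 mod 89. Verify: 2 × 45 = 90 ≡ 1 mod 89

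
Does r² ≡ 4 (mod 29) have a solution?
By Euler's criterion: 4^{14} ≡ 1 (mod 29). Since this equals 1, 4 is a QR.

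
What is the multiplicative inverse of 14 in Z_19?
Since 19 is prime, by Fermat 14^(-1) ≡ 14^{17} ≡ 15 mod 19. Verify: 14 × 15 = 210 ≡ 1 mod 19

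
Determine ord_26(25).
Powers of 25 mod 26: 25^1≡25, 25^2≡1. Order = 2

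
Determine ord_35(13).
Powers of 13 mod 35: 13^1≡13, 13^2≡29, 13^3≡27, 13^4≡1. So the order of 13 is 4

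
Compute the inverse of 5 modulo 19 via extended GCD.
Extended GCD: 5(4) + 19(-1) = 1. So 5^(-1) ≡ 4 (mod 19). Verify: 5 × 4 = 20 ≡ 1 (mod 19)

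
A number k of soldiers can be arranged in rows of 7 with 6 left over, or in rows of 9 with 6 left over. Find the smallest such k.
M = 7 × 9 = 63. M₁ = 9, y₁ ≡ 4 (mod 7). M₂ = 7, y₂ ≡ 4 (mod 9). k = 6×9×4 + 6×7×4 ≡ 6 (mod 63)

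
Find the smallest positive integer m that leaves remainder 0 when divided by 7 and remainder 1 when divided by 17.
M = 7 × 17 = 119. M₁ = 17, y₁ ≡ 5 mod 7. M₂ = 7, y₂ ≡ 5 mod 17. m = 0×17×5 + 1×7×5 ≡ 35 mod 119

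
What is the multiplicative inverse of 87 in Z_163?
Since 163 is prime, by Fermat 87^(-1) ≡ 87^{161} ≡ 15 mod 163. Verify: 87 × 15 = 1305 ≡ 1 mod 163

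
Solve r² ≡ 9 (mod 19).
The square roots of 9 mod 19 are 16 and 3. Verify: 16² = 256 ≡ 9 (mod 19)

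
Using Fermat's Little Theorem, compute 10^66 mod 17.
By Fermat: 10^{16} ≡ 1 (mod 17). 66 = 4×16 + 2. So 10^{66} ≡ 10^{2} ≡ 15 (mod 17)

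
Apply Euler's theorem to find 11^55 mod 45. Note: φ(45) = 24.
By Euler: 11^{24} ≡ 1 mod 45 since gcd(11, 45) = 1. 55 = 2×24 + 7. So 11^{55} ≡ 11^{7} ≡ 11 mod 45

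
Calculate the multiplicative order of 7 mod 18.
Powers of 7 mod 18: 7^1≡7, 7^2≡13, 7^3≡1. ord_18(7) = 3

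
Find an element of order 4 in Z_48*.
5 has order 4 mod 48 since 5^{4} ≡ 1 mod 48 and no smaller power works.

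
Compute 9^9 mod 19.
By repeated squaring (mod 19): 9^{1}≡9, 9^{2}≡5, 9^{4}≡6, 9^{8}≡17. Then 9^{9} = 9^{8+1} ≡ 17 × 9 ≡ 1 (mod 19)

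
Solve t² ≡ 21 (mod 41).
The square roots of 21 mod 41 are 12 and 29. Verify: 12² = 144 ≡ 21 (mod 41)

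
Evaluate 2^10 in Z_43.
By repeated squaring (mod 43): 2^{1}≡2, 2^{2}≡4, 2^{4}≡16, 2^{8}≡41. Then 2^{10} = 2^{8+2} ≡ 41 × 4 ≡ 35 (mod 43)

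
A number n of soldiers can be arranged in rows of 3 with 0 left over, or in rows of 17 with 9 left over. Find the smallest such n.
M = 3 × 17 = 51. M₁ = 17, y₁ ≡ 2 (mod 3). M₂ = 3, y₂ ≡ 6 (mod 17). n = 0×17×2 + 9×3×6 ≡ 9 (mod 51)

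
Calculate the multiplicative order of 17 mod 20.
Powers of 17 mod 20: 17^1≡17, 17^2≡9, 17^3≡13, 17^4≡1. Order = 4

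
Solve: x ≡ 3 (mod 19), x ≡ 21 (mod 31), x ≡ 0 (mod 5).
M = 19 × 31 × 5 = 2945. M₁ = 155, y₁ ≡ 13 (mod 19). M₂ = 95, y₂ ≡ 16 (mod 31). M₃ = 589, y₃ ≡ 4 (mod 5). x = 3×155×13 + 21×95×16 + 0×589×4 ≡ 2625 (mod 2945)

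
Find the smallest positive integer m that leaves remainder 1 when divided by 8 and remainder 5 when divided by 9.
M = 8 × 9 = 72. M₁ = 9, y₁ ≡ 1 mod 8. M₂ = 8, y₂ ≡ 8 mod 9. m = 1×9×1 + 5×8×8 ≡ 41 mod 72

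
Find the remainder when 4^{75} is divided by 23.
By Fermat: 4^{22} ≡ 1 mod 23. 75 = 3×22 + 9. So 4^{75} ≡ 4^{9} ≡ 13 mod 23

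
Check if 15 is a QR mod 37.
By Euler's criterion: 15^{18} ≡ 36 (mod 37). Since this equals -1 (≡ 36), 15 is not a QR.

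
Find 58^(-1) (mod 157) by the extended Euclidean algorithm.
Extended GCD: 58(-46) + 157(17) = 1. So 58^(-1) ≡ -46 ≡ 111 (mod 157). Verify: 58 × 111 = 6438 ≡ 1 (mod 157)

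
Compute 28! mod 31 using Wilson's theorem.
(30)! = (28)! × (29) × (30) ≡ -1 mod 31. So (28)! ≡ -1 × [(30)(29)]^(-1) ≡ 15 mod 31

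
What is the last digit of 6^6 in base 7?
Using Fermat: 6^{6} ≡ 1 mod 7. 6 ≡ 0 mod 6. So 6^{6} ≡ 6^{0} ≡ 1 mod 7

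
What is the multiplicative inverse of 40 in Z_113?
Since 113 is prime, by Fermat 40^(-1) ≡ 40^{111} ≡ 65 mod 113. Verify: 40 × 65 = 2600 ≡ 1 mod 113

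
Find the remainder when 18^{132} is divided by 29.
By Fermat: 18^{28} ≡ 1 mod 29. 132 = 4×28 + 20. So 18^{132} ≡ 18^{20} ≡ 20 mod 29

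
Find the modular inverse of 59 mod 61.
Since 61 is prime, by Fermat 59^(-1) ≡ 59^{59} ≡ 30 mod 61. Verify: 59 × 30 = 1770 ≡ 1 mod 61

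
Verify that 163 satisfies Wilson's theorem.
(162)! mod 163 = 162. Since this equals -1 (mod 163), Wilson confirms 163 is prime.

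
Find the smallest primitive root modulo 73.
g = 5. For each prime q|72: 5^{36}≡72, 5^{24}≡8, none ≡ 1, so ord_73(5) = 72 and 5 is a primitive root.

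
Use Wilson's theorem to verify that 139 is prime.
(138)! mod 139 = 138. Since this equals -1 mod 139, Wilson confirms 139 is prime.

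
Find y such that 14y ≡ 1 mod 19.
Since 19 is prime, by Fermat 14^(-1) ≡ 14^{17} ≡ 15 mod 19. Verify: 14 × 15 = 210 ≡ 1 mod 19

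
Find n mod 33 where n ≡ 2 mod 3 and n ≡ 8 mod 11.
M = 3 × 11 = 33. M₁ = 11, y₁ ≡ 2 mod 3. M₂ = 3, y₂ ≡ 4 mod 11. n = 2×11×2 + 8×3×4 ≡ 8 mod 33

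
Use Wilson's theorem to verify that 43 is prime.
(42)! mod 43 = 42. Since this equals -1 (mod 43), Wilson confirms 43 is prime.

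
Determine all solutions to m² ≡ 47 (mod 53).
The square roots of 47 mod 53 are 10 and 43. Verify: 10² = 100 ≡ 47 (mod 53)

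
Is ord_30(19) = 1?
Powers of 19 mod 30: 19^1≡19, 19^2≡1. 19^1≡19≢1, so ord ≠ 1. No, the actual order is 2.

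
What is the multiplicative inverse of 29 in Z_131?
Since 131 is prime, by Fermat 29^(-1) ≡ 29^{129} ≡ 122 (mod 131). Verify: 29 × 122 = 3538 ≡ 1 (mod 131)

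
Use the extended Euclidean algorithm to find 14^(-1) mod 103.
Extended GCD: 14(-22) + 103(3) = 1. So 14^(-1) ≡ -22 ≡ 81 mod 103. Verify: 14 × 81 = 1134 ≡ 1 mod 103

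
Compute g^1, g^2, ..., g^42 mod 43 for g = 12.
12^1, 12^2, ..., 12^{42} mod 43: [12, 15, 8, 10, 34, 21, 37, 14, 39, 38, 26, 11, 3, 36, 2, 24, 30, 16, 20, 25, 42, 31, 28, 35, 33, 9, 22, 6, 29, 4, 5, 17, 32, 40, 7, 41, 19, 13, 27, 23, 18, 1]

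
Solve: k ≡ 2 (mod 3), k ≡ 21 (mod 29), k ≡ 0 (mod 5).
M = 3 × 29 × 5 = 435. M₁ = 145, y₁ ≡ 1 (mod 3). M₂ = 15, y₂ ≡ 2 (mod 29). M₃ = 87, y₃ ≡ 3 (mod 5). k = 2×145×1 + 21×15×2 + 0×87×3 ≡ 50 (mod 435)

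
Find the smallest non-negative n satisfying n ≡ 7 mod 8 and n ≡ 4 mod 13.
M = 8 × 13 = 104. M₁ = 13, y₁ ≡ 5 mod 8. M₂ = 8, y₂ ≡ 5 mod 13. n = 7×13×5 + 4×8×5 ≡ 95 mod 104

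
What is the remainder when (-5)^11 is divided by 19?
By repeated squaring mod 19: (-5)^{1}≡14, (-5)^{2}≡6, (-5)^{4}≡17, (-5)^{8}≡4. Then (-5)^{11} = (-5)^{8+2+1} ≡ 4 × 6 × 14 ≡ 13 mod 19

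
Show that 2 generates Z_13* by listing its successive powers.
2^1, 2^2, ..., 2^{12} mod 13: [2, 4, 8, 3, 6, 12, 11, 9, 5, 10, 7, 1]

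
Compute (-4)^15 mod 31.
By repeated squaring mod 31: (-4)^{1}≡27, (-4)^{2}≡16, (-4)^{4}≡8, (-4)^{8}≡2. Then (-4)^{15} = (-4)^{8+4+2+1} ≡ 2 × 8 × 16 × 27 ≡ 30 mod 31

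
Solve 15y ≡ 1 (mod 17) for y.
Since 17 is prime, by Fermat 15^(-1) ≡ 15^{15} ≡ 8 (mod 17). Verify: 15 × 8 = 120 ≡ 1 (mod 17)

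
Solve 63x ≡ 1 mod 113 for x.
Since 113 is prime, by Fermat 63^(-1) ≡ 63^{111} ≡ 61 mod 113. Verify: 63 × 61 = 3843 ≡ 1 mod 113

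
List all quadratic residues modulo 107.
QRs mod 107: {1, 3, 4, 9, 10, 11, 12, 13, 14, 16, 19, 23, 25, 27, 29, 30, 33, 34, 35, 36, 37, 39, 40, 41, 42, 44, 47, 48, 49, 52, 53, 56, 57, 61, 62, 64, 69, 75, 76, 79, 81, 83, 85, 86, 87, 89, 90, 92, 99, 100, 101, 102, 105}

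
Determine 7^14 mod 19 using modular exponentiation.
By repeated squaring mod 19: 7^{1}≡7, 7^{2}≡11, 7^{4}≡7, 7^{8}≡11. Then 7^{14} = 7^{8+4+2} ≡ 11 × 7 × 11 ≡ 11 mod 19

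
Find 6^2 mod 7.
6^{2} = 36 ≡ 1 mod 7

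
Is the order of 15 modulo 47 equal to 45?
Powers of 15 mod 47: 15^1≡15, 15^2≡37, 15^3≡38, 15^4≡6, 15^5≡43, 15^6≡34, 15^7≡40, 15^8≡36, 15^9≡23, 15^10≡16, 15^11≡5, 15^12≡28, 15^13≡44, 15^14≡2, 15^15≡30, 15^16≡27, 15^17≡29, 15^18≡12, 15^19≡39, 15^20≡21, 15^21≡33, 15^22≡25, 15^23≡46, 15^24≡32, 15^25≡10, 15^26≡9, 15^27≡41, 15^28≡4, 15^29≡13, 15^30≡7, 15^31≡11, 15^32≡24, 15^33≡31, 15^34≡42, 15^35≡19, 15^36≡3, 15^37≡45, 15^38≡17, 15^39≡20, 15^40≡18, 15^41≡35, 15^42≡8, 15^43≡26, 15^44≡14, 15^45≡22, 15^46≡1. 15^45≡22≢1, so ord ≠ 45. No, the actual order is 46.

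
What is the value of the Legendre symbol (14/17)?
(14/17) = 14^{8} mod 17 = -1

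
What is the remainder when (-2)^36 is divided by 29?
Using Fermat: (-2)^{28} ≡ 1 mod 29. 36 ≡ 8 mod 28. So (-2)^{36} ≡ (-2)^{8} ≡ 24 mod 29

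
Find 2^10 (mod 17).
By repeated squaring (mod 17): 2^{1}≡2, 2^{2}≡4, 2^{4}≡16, 2^{8}≡1. Then 2^{10} = 2^{8+2} ≡ 1 × 4 ≡ 4 (mod 17)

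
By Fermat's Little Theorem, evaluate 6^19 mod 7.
By Fermat: 6^{6} ≡ 1 mod 7. 19 = 3×6 + 1. So 6^{19} ≡ 6^{1} ≡ 6 mod 7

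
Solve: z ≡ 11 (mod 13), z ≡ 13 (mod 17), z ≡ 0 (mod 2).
M = 13 × 17 × 2 = 442. M₁ = 34, y₁ ≡ 5 (mod 13). M₂ = 26, y₂ ≡ 2 (mod 17). M₃ = 221, y₃ ≡ 1 (mod 2). z = 11×34×5 + 13×26×2 + 0×221×1 ≡ 336 (mod 442)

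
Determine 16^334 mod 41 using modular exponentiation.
Using Fermat: 16^{40} ≡ 1 (mod 41). 334 ≡ 14 (mod 40). So 16^{334} ≡ 16^{14} ≡ 18 (mod 41)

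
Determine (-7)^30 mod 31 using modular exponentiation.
Using Fermat: (-7)^{30} ≡ 1 mod 31. 30 ≡ 0 mod 30. So (-7)^{30} ≡ (-7)^{0} ≡ 1 mod 31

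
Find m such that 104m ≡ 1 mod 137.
Since 137 is prime, by Fermat 104^(-1) ≡ 104^{135} ≡ 83 mod 137. Verify: 104 × 83 = 8632 ≡ 1 mod 137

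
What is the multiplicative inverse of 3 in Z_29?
Since 29 is prime, by Fermat 3^(-1) ≡ 3^{27} ≡ 10 mod 29. Verify: 3 × 10 = 30 ≡ 1 mod 29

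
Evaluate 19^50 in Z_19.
By repeated squaring mod 19: 19^{1}≡0, 19^{2}≡0, 19^{4}≡0, 19^{8}≡0, 19^{16}≡0, 19^{32}≡0. Then 19^{50} = 19^{32+16+2} ≡ 0 × 0 × 0 ≡ 0 mod 19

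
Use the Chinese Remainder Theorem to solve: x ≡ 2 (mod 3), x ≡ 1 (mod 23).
M = 3 × 23 = 69. M₁ = 23, y₁ ≡ 2 (mod 3). M₂ = 3, y₂ ≡ 8 (mod 23). x = 2×23×2 + 1×3×8 ≡ 47 (mod 69)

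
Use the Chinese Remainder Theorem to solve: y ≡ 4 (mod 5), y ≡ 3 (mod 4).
M = 5 × 4 = 20. M₁ = 4, y₁ ≡ 4 (mod 5). M₂ = 5, y₂ ≡ 1 (mod 4). y = 4×4×4 + 3×5×1 ≡ 19 (mod 20)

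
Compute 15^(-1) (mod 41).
Since 41 is prime, by Fermat 15^(-1) ≡ 15^{39} ≡ 11 (mod 41). Verify: 15 × 11 = 165 ≡ 1 (mod 41)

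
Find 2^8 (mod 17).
By repeated squaring (mod 17): 2^{1}≡2, 2^{2}≡4, 2^{4}≡16, 2^{8}≡1. So 2^{8} ≡ 1 (mod 17)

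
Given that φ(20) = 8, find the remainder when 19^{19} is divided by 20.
By Euler: 19^{8} ≡ 1 (mod 20) since gcd(19, 20) = 1. 19 = 2×8 + 3. So 19^{19} ≡ 19^{3} ≡ 19 (mod 20)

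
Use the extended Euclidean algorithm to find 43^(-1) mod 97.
Extended GCD: 43(-9) + 97(4) = 1. So 43^(-1) ≡ -9 ≡ 88 mod 97. Verify: 43 × 88 = 3784 ≡ 1 mod 97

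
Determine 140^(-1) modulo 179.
Since 179 is prime, by Fermat 140^(-1) ≡ 140^{177} ≡ 78 mod 179. Verify: 140 × 78 = 10920 ≡ 1 mod 179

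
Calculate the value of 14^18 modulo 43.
By repeated squaring mod 43: 14^{1}≡14, 14^{2}≡24, 14^{4}≡17, 14^{8}≡31, 14^{16}≡15. Then 14^{18} = 14^{16+2} ≡ 15 × 24 ≡ 16 mod 43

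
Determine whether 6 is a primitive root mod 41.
ord_41(6) divides 40. For each prime q|40: 6^{20}≡40, 6^{8}≡10, none ≡ 1. So 6 has order 40 and is a primitive root mod 41.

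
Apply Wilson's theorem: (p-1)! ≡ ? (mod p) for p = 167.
By Wilson's theorem, (166)! ≡ -1 ≡ 166 (mod 167)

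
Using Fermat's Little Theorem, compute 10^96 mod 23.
By Fermat: 10^{22} ≡ 1 (mod 23). 96 = 4×22 + 8. So 10^{96} ≡ 10^{8} ≡ 2 (mod 23)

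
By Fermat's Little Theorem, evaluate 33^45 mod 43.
By Fermat: 33^{42} ≡ 1 mod 43. So 33^{45} = 33^{42} · 33^{3} ≡ 33^{3} ≡ 32 mod 43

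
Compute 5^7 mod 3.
Using Fermat: 5^{2} ≡ 1 (mod 3). 7 ≡ 1 (mod 2). So 5^{7} ≡ 5^{1} ≡ 2 (mod 3)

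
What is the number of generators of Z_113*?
A prime p has φ(p-1) primitive roots; here φ(112) = 48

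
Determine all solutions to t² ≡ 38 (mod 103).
The square roots of 38 mod 103 are 55 and 48. Verify: 55² = 3025 ≡ 38 (mod 103)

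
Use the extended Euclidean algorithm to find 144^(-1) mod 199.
Extended GCD: 144(-76) + 199(55) = 1. So 144^(-1) ≡ -76 ≡ 123 mod 199. Verify: 144 × 123 = 17712 ≡ 1 mod 199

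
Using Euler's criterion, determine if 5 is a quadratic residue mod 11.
By Euler's criterion: 5^{5} ≡ 1 mod 11. Since this equals 1, 5 is a QR.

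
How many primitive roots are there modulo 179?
Number of primitive roots mod 179 = φ(p-1) = φ(178) = 88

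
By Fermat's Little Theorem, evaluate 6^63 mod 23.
By Fermat: 6^{22} ≡ 1 (mod 23). 63 = 2×22 + 19. So 6^{63} ≡ 6^{19} ≡ 18 (mod 23)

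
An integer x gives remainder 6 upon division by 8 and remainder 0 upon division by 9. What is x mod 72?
M = 8 × 9 = 72. M₁ = 9, y₁ ≡ 1 mod 8. M₂ = 8, y₂ ≡ 8 mod 9. x = 6×9×1 + 0×8×8 ≡ 54 mod 72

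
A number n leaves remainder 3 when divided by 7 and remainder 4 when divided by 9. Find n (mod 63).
M = 7 × 9 = 63. M₁ = 9, y₁ ≡ 4 (mod 7). M₂ = 7, y₂ ≡ 4 (mod 9). n = 3×9×4 + 4×7×4 ≡ 31 (mod 63)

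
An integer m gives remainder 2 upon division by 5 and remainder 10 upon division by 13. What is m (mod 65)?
M = 5 × 13 = 65. M₁ = 13, y₁ ≡ 2 (mod 5). M₂ = 5, y₂ ≡ 8 (mod 13). m = 2×13×2 + 10×5×8 ≡ 62 (mod 65)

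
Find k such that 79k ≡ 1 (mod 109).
Since 109 is prime, by Fermat 79^(-1) ≡ 79^{107} ≡ 69 (mod 109). Verify: 79 × 69 = 5451 ≡ 1 (mod 109)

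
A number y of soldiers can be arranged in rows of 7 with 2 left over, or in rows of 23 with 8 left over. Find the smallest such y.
M = 7 × 23 = 161. M₁ = 23, y₁ ≡ 4 (mod 7). M₂ = 7, y₂ ≡ 10 (mod 23). y = 2×23×4 + 8×7×10 ≡ 100 (mod 161)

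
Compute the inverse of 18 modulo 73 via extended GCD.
Extended GCD: 18(-4) + 73(1) = 1. So 18^(-1) ≡ -4 ≡ 69 (mod 73). Verify: 18 × 69 = 1242 ≡ 1 (mod 73)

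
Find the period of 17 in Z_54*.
Powers of 17 mod 54: 17^1≡17, 17^2≡19, 17^3≡53, 17^4≡37, 17^5≡35, 17^6≡1. ord_54(17) = 6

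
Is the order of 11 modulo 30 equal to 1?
Powers of 11 mod 30: 11^1≡11, 11^2≡1. 11^1≡11≢1, so ord ≠ 1. No, the actual order is 2.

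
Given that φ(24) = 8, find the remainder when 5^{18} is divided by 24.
By Euler: 5^{8} ≡ 1 mod 24 since gcd(5, 24) = 1. 18 = 2×8 + 2. So 5^{18} ≡ 5^{2} ≡ 1 mod 24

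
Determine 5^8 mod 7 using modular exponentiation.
Using Fermat: 5^{6} ≡ 1 mod 7. 8 ≡ 2 mod 6. So 5^{8} ≡ 5^{2} ≡ 4 mod 7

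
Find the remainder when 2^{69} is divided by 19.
By Fermat: 2^{18} ≡ 1 mod 19. 69 = 3×18 + 15. So 2^{69} ≡ 2^{15} ≡ 12 mod 19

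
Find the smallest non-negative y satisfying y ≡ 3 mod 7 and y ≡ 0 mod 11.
M = 7 × 11 = 77. M₁ = 11, y₁ ≡ 2 mod 7. M₂ = 7, y₂ ≡ 8 mod 11. y = 3×11×2 + 0×7×8 ≡ 66 mod 77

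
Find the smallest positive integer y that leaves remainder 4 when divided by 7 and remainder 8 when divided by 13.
M = 7 × 13 = 91. M₁ = 13, y₁ ≡ 6 mod 7. M₂ = 7, y₂ ≡ 2 mod 13. y = 4×13×6 + 8×7×2 ≡ 60 mod 91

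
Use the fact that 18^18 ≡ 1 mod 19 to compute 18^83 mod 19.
By Fermat: 18^{18} ≡ 1 mod 19. 83 = 4×18 + 11. So 18^{83} ≡ 18^{11} ≡ 18 mod 19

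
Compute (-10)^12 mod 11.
Using Fermat: (-10)^{10} ≡ 1 mod 11. 12 ≡ 2 mod 10. So (-10)^{12} ≡ (-10)^{2} ≡ 1 mod 11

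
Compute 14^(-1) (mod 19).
Since 19 is prime, by Fermat 14^(-1) ≡ 14^{17} ≡ 15 (mod 19). Verify: 14 × 15 = 210 ≡ 1 (mod 19)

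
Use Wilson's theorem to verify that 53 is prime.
(52)! mod 53 = 52. Since this equals -1 (mod 53), Wilson confirms 53 is prime.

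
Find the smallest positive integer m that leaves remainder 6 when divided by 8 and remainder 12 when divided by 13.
M = 8 × 13 = 104. M₁ = 13, y₁ ≡ 5 mod 8. M₂ = 8, y₂ ≡ 5 mod 13. m = 6×13×5 + 12×8×5 ≡ 38 mod 104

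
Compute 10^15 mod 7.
Using Fermat: 10^{6} ≡ 1 (mod 7). 15 ≡ 3 (mod 6). So 10^{15} ≡ 10^{3} ≡ 6 (mod 7)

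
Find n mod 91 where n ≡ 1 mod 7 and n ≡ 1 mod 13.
M = 7 × 13 = 91. M₁ = 13, y₁ ≡ 6 mod 7. M₂ = 7, y₂ ≡ 2 mod 13. n = 1×13×6 + 1×7×2 ≡ 1 mod 91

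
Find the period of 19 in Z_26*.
Powers of 19 mod 26: 19^1≡19, 19^2≡23, 19^3≡21, 19^4≡9, 19^5≡15, 19^6≡25, 19^7≡7, 19^8≡3, 19^9≡5, 19^10≡17, 19^11≡11, 19^12≡1. So the order of 19 is 12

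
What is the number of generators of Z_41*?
Number of primitive roots mod 41 = φ(p-1) = φ(40) = 16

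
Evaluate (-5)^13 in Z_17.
By repeated squaring (mod 17): (-5)^{1}≡12, (-5)^{2}≡8, (-5)^{4}≡13, (-5)^{8}≡16. Then (-5)^{13} = (-5)^{8+4+1} ≡ 16 × 13 × 12 ≡ 14 (mod 17)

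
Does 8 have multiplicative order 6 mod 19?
Powers of 8 mod 19: 8^1≡8, 8^2≡7, 8^3≡18, 8^4≡11, 8^5≡12, 8^6≡1. First k with 8^k≡1 is k=6. Yes, ord_19(8) = 6.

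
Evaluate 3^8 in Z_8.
By repeated squaring (mod 8): 3^{1}≡3, 3^{2}≡1, 3^{4}≡1, 3^{8}≡1. So 3^{8} ≡ 1 (mod 8)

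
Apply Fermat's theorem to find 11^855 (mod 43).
By Fermat: 11^{42} ≡ 1 (mod 43). 855 ≡ 15 (mod 42). So 11^{855} ≡ 11^{15} ≡ 11 (mod 43)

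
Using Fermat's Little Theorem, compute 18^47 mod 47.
By Fermat: 18^{46} ≡ 1 (mod 47). So 18^{47} = 18^{46} · 18^{1} ≡ 18^{1} ≡ 18 (mod 47)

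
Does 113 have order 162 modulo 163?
113^{81} ≡ 1 (mod 163) and 81 < 162, so ord_163(113) = 81 ≠ 162 and 113 is not a primitive root.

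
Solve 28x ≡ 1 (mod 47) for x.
Since 47 is prime, by Fermat 28^(-1) ≡ 28^{45} ≡ 42 (mod 47). Verify: 28 × 42 = 1176 ≡ 1 (mod 47)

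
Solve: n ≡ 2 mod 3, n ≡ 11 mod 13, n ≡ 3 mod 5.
M = 3 × 13 × 5 = 195. M₁ = 65, y₁ ≡ 2 mod 3. M₂ = 15, y₂ ≡ 7 mod 13. M₃ = 39, y₃ ≡ 4 mod 5. n = 2×65×2 + 11×15×7 + 3×39×4 ≡ 128 mod 195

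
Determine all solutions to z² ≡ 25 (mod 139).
The square roots of 25 mod 139 are 5 and 134. Verify: 5² = 25 ≡ 25 (mod 139)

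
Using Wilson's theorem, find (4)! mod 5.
By Wilson's theorem, (4)! ≡ -1 ≡ 4 mod 5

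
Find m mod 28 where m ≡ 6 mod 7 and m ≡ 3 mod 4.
M = 7 × 4 = 28. M₁ = 4, y₁ ≡ 2 mod 7. M₂ = 7, y₂ ≡ 3 mod 4. m = 6×4×2 + 3×7×3 ≡ 27 mod 28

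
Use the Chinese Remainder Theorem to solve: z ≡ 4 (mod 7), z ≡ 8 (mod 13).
M = 7 × 13 = 91. M₁ = 13, y₁ ≡ 6 (mod 7). M₂ = 7, y₂ ≡ 2 (mod 13). z = 4×13×6 + 8×7×2 ≡ 60 (mod 91)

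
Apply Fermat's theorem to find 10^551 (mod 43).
By Fermat: 10^{42} ≡ 1 (mod 43). 551 ≡ 5 (mod 42). So 10^{551} ≡ 10^{5} ≡ 25 (mod 43)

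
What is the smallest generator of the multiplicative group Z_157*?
g = 5. For each prime q|156: 5^{78}≡156, 5^{52}≡12, 5^{12}≡130, none ≡ 1, so ord_157(5) = 156 and 5 is a primitive root.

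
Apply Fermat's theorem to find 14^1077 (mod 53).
By Fermat: 14^{52} ≡ 1 (mod 53). 1077 ≡ 37 (mod 52). So 14^{1077} ≡ 14^{37} ≡ 18 (mod 53)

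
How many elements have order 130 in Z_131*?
Number of primitive roots mod 131 = φ(p-1) = φ(130) = 48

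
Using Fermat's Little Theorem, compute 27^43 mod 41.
By Fermat: 27^{40} ≡ 1 mod 41. So 27^{43} = 27^{40} · 27^{3} ≡ 27^{3} ≡ 3 mod 41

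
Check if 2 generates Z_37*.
ord_37(2) divides 36. For each prime q|36: 2^{18}≡36, 2^{12}≡26, none ≡ 1. So 2 has order 36 and is a primitive root mod 37.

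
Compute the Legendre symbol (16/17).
(16/17) = 16^{8} mod 17 = 1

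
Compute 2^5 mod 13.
By repeated squaring (mod 13): 2^{1}≡2, 2^{2}≡4, 2^{4}≡3. Then 2^{5} = 2^{4+1} ≡ 3 × 2 ≡ 6 (mod 13)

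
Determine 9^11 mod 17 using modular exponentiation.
By repeated squaring (mod 17): 9^{1}≡9, 9^{2}≡13, 9^{4}≡16, 9^{8}≡1. Then 9^{11} = 9^{8+2+1} ≡ 1 × 13 × 9 ≡ 15 (mod 17)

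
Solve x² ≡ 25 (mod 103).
The square roots of 25 mod 103 are 98 and 5. Verify: 98² = 9604 ≡ 25 (mod 103)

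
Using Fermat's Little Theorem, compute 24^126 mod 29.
By Fermat: 24^{28} ≡ 1 (mod 29). 126 = 4×28 + 14. So 24^{126} ≡ 24^{14} ≡ 1 (mod 29)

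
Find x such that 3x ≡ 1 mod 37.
Since 37 is prime, by Fermat 3^(-1) ≡ 3^{35} ≡ 25 mod 37. Verify: 3 × 25 = 75 ≡ 1 mod 37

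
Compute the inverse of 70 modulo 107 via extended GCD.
Extended GCD: 70(26) + 107(-17) = 1. So 70^(-1) ≡ 26 (mod 107). Verify: 70 × 26 = 1820 ≡ 1 (mod 107)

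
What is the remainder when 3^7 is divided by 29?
By repeated squaring mod 29: 3^{1}≡3, 3^{2}≡9, 3^{4}≡23. Then 3^{7} = 3^{4+2+1} ≡ 23 × 9 × 3 ≡ 12 mod 29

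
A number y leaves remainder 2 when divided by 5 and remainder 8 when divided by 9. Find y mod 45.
M = 5 × 9 = 45. M₁ = 9, y₁ ≡ 4 mod 5. M₂ = 5, y₂ ≡ 2 mod 9. y = 2×9×4 + 8×5×2 ≡ 17 mod 45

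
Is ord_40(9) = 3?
Powers of 9 mod 40: 9^1≡9, 9^2≡1. Already 9^2≡1, so the order is 2 < 3. No, the actual order is 2.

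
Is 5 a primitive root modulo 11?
5^{5} ≡ 1 (mod 11) and 5 < 10, so ord_11(5) = 5 ≠ 10 and 5 is not a primitive root.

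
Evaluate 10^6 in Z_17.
By repeated squaring (mod 17): 10^{1}≡10, 10^{2}≡15, 10^{4}≡4. Then 10^{6} = 10^{4+2} ≡ 4 × 15 ≡ 9 (mod 17)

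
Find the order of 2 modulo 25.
Powers of 2 mod 25: 2^1≡2, 2^2≡4, 2^3≡8, 2^4≡16, 2^5≡7, 2^6≡14, 2^7≡3, 2^8≡6, 2^9≡12, 2^10≡24, 2^11≡23, 2^12≡21, 2^13≡17, 2^14≡9, 2^15≡18, 2^16≡11, 2^17≡22, 2^18≡19, 2^19≡13, 2^20≡1. So the order of 2 is 20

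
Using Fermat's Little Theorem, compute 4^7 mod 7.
By Fermat: 4^{6} ≡ 1 mod 7. So 4^{7} = 4^{6} · 4^{1} ≡ 4^{1} ≡ 4 mod 7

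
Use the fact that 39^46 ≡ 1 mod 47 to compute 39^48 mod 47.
By Fermat: 39^{46} ≡ 1 mod 47. So 39^{48} = 39^{46} · 39^{2} ≡ 39^{2} ≡ 17 mod 47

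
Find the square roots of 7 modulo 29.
The square roots of 7 mod 29 are 23 and 6. Verify: 23² = 529 ≡ 7 mod 29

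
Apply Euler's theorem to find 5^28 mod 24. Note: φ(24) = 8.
By Euler: 5^{8} ≡ 1 mod 24 since gcd(5, 24) = 1. 28 = 3×8 + 4. So 5^{28} ≡ 5^{4} ≡ 1 mod 24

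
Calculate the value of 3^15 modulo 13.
Using Fermat: 3^{12} ≡ 1 mod 13. 15 ≡ 3 mod 12. So 3^{15} ≡ 3^{3} ≡ 1 mod 13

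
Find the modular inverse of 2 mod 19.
Since 19 is prime, by Fermat 2^(-1) ≡ 2^{17} ≡ 10 (mod 19). Verify: 2 × 10 = 20 ≡ 1 (mod 19)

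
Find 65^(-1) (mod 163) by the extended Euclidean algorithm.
Extended GCD: 65(-5) + 163(2) = 1. So 65^(-1) ≡ -5 ≡ 158 (mod 163). Verify: 65 × 158 = 10270 ≡ 1 (mod 163)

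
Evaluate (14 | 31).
(14/31) = 14^{15} mod 31 = 1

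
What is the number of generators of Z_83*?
Number of primitive roots mod 83 = φ(p-1) = φ(82) = 40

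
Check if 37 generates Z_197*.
37^{49} ≡ 1 mod 197 and 49 < 196, so ord_197(37) = 49 ≠ 196 and 37 is not a primitive root.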